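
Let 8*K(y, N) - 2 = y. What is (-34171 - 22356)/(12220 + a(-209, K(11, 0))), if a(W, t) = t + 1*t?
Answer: -226108/48893 ≈ -4.6245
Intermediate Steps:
K(y, N) = ¼ + y/8
a(W, t) = 2*t (a(W, t) = t + t = 2*t)
(-34171 - 22356)/(12220 + a(-209, K(11, 0))) = (-34171 - 22356)/(12220 + 2*(¼ + (⅛)*11)) = -56527/(12220 + 2*(¼ + 11/8)) = -56527/(12220 + 2*(13/8)) = -56527/(12220 + 13/4) = -56527/48893/4 = -56527*4/48893 = -226108/48893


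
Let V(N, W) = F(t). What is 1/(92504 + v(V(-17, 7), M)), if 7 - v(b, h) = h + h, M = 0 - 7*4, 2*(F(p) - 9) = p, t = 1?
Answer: 1/92567 ≈ 1.0803e-5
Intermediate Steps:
F(p) = 9 + p/2
V(N, W) = 19/2 (V(N, W) = 9 + (½)*1 = 9 + ½ = 19/2)
M = -28 (M = 0 - 28 = -28)
v(b, h) = 7 - 2*h (v(b, h) = 7 - (h + h) = 7 - 2*h)
1/(92504 + v(V(-17, 7), M)) = 1/(92504 + (7 - 2*(-28))) = 1/(92504 + (7 + 56)) = 1/(92504 + 63) = 1/92567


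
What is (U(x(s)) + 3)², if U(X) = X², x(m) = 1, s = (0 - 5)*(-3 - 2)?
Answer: 16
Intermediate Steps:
s = 25 (s = -5*(-5) = 25)
(U(x(s)) + 3)² = (1² + 3)² = (1 + 3)² = 4² = 16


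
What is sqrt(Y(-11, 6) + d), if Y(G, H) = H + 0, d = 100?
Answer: sqrt(106) ≈ 10.296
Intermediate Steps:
Y(G, H) = H
sqrt(Y(-11, 6) + d) = sqrt(6 + 100) = sqrt(106)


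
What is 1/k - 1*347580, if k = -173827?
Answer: -60418788661/173827 ≈ -3.4758e+5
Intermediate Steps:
1/k - 1*347580 = 1/(-173827) - 1*347580 = -1/173827 - 347580 = -60418788661/173827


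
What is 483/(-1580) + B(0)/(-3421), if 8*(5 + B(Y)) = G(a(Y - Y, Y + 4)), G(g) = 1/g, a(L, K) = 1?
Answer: -3289281/10810360 ≈ -0.30427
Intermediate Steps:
B(Y) = -39/8 (B(Y) = -5 + (1/8)/1 = -5 + (1/8)*1 = -5 + 1/8 = -39/8)
483/(-1580) + B(0)/(-3421) = 483/(-1580) - 39/8/(-3421) = 483*(-1/1580) - 39/8*(-1/3421) = -483/1580 + 39/27368 = -3289281/10810360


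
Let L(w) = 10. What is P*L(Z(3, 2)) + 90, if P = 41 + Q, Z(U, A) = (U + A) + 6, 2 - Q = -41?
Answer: 930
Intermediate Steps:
Q = 43 (Q = 2 - 1*(-41) = 2 + 41 = 43)
Z(U, A) = 6 + A + U (Z(U, A) = (A + U) + 6 = 6 + A + U)
P = 84 (P = 41 + 43 = 84)
P*L(Z(3, 2)) + 90 = 84*10 + 90 = 840 + 90 = 930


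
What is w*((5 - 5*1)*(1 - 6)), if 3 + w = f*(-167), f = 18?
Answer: 0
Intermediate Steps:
w = -3009 (w = -3 + 18*(-167) = -3 - 3006 = -3009)
w*((5 - 5*1)*(1 - 6)) = -3009*(5 - 5*1)*(1 - 6) = -3009*(5 - 5)*(-5) = -0*(-5) = -3009*0 = 0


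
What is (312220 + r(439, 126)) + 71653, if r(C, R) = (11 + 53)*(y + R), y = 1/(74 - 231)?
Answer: 61534045/157 ≈ 3.9194e+5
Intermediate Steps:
y = -1/157 (y = 1/(-157) = -1/157 ≈ -0.0063694)
r(C, R) = -64/157 + 64*R (r(C, R) = (11 + 53)*(-1/157 + R) = 64*(-1/157 + R) = -64/157 + 64*R)
(312220 + r(439, 126)) + 71653 = (312220 + (-64/157 + 64*126)) + 71653 = (312220 + (-64/157 + 8064)) + 71653 = (312220 + 1265984/157) + 71653 = 50284524/157 + 71653 = 61534045/157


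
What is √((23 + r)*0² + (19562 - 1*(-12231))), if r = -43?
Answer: √31793 ≈ 178.31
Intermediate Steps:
√((23 + r)*0² + (19562 - 1*(-12231))) = √((23 - 43)*0² + (19562 - 1*(-12231))) = √(-20*0 + (19562 + 12231)) = √(0 + 31793) = √31793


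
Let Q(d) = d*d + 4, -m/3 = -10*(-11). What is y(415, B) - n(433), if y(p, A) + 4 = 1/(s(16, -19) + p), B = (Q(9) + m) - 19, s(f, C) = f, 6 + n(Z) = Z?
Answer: -185760/431 ≈ -431.00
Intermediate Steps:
n(Z) = -6 + Z
m = -330 (m = -(-30)*(-11) = -3*110 = -330)
Q(d) = 4 + d² (Q(d) = d² + 4 = 4 + d²)
B = -264 (B = ((4 + 9²) - 330) - 19 = ((4 + 81) - 330) - 19 = (85 - 330) - 19 = -245 - 19 = -264)
y(p, A) = -4 + 1/(16 + p)
y(415, B) - n(433) = (-63 - 4*415)/(16 + 415) - (-6 + 433) = (-63 - 1660)/431 - 1*427 = (1/431)*(-1723) - 427 = -1723/431 - 427 = -185760/431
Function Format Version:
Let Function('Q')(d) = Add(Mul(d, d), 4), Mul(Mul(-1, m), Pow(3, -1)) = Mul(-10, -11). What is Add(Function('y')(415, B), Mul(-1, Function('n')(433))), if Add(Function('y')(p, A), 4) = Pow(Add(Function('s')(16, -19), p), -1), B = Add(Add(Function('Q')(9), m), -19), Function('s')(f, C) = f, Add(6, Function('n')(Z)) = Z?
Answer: Rational(-185760, 431) ≈ -431.00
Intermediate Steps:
Function('n')(Z) = Add(-6, Z)
m = -330 (m = Mul(-3, Mul(-10, -11)) = Mul(-3, 110) = -330)
Function('Q')(d) = Add(4, Pow(d, 2)) (Function('Q')(d) = Add(Pow(d, 2), 4) = Add(4, Pow(d, 2)))
B = -264 (B = Add(Add(Add(4, Pow(9, 2)), -330), -19) = Add(Add(Add(4, 81), -330), -19) = Add(Add(85, -330), -19) = Add(-245, -19) = -264)
Function('y')(p, A) = Add(-4, Pow(Add(16, p), -1))
Add(Function('y')(415, B), Mul(-1, Function('n')(433))) = Add(Mul(Pow(Add(16, 415), -1), Add(-63, Mul(-4, 415))), Mul(-1, Add(-6, 433))) = Add(Mul(Pow(431, -1), Add(-63, -1660)), Mul(-1, 427)) = Add(Mul(Rational(1, 431), -1723), -427) = Add(Rational(-1723, 431), -427) = Rational(-185760, 431)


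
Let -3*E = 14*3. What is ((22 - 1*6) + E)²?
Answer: 4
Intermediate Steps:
E = -14 (E = -14*3/3 = -⅓*42 = -14)
((22 - 1*6) + E)² = ((22 - 1*6) - 14)² = ((22 - 6) - 14)² = (16 - 14)² = 2² = 4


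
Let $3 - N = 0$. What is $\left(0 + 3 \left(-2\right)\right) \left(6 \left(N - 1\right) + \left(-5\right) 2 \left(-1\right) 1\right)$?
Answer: $-132$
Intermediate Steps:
$N = 3$ ($N = 3 - 0 = 3 + 0 = 3$)
$\left(0 + 3 \left(-2\right)\right) \left(6 \left(N - 1\right) + \left(-5\right) 2 \left(-1\right) 1\right) = \left(0 + 3 \left(-2\right)\right) \left(6 \left(3 - 1\right) + \left(-5\right) 2 \left(-1\right) 1\right) = \left(0 - 6\right) \left(6 \cdot 2 + \left(-10\right) \left(-1\right) 1\right) = - 6 \left(12 + 10 \cdot 1\right) = - 6 \left(12 + 10\right) = \left(-6\right) 22 = -132$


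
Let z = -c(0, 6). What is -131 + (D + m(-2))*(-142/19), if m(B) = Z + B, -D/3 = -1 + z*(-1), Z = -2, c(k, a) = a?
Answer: 11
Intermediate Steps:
z = -6 (z = -1*6 = -6)
D = -15 (D = -3*(-1 - 6*(-1)) = -3*(-1 + 6) = -3*5 = -15)
m(B) = -2 + B
-131 + (D + m(-2))*(-142/19) = -131 + (-15 + (-2 - 2))*(-142/19) = -131 + (-15 - 4)*(-142*1/19) = -131 - 19*(-142/19) = -131 + 142 = 11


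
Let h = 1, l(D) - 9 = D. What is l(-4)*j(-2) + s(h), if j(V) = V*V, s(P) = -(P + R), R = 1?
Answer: 18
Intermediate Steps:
l(D) = 9 + D
s(P) = -1 - P (s(P) = -(P + 1) = -(1 + P) = -1 - P)
j(V) = V²
l(-4)*j(-2) + s(h) = (9 - 4)*(-2)² + (-1 - 1*1) = 5*4 + (-1 - 1) = 20 - 2 = 18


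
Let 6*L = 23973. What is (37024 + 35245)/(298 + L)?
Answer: 144538/8587 ≈ 16.832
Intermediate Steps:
L = 7991/2 (L = (1/6)*23973 = 7991/2 ≈ 3995.5)
(37024 + 35245)/(298 + L) = (37024 + 35245)/(298 + 7991/2) = 72269/(8587/2) = 72269*(2/8587) = 144538/8587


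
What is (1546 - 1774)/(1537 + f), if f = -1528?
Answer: -76/3 ≈ -25.333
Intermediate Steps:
(1546 - 1774)/(1537 + f) = (1546 - 1774)/(1537 - 1528) = -228/9 = -228*⅑ = -76/3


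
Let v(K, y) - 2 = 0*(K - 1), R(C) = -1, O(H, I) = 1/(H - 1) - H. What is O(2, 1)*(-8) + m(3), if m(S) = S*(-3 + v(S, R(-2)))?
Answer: 5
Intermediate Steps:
O(H, I) = 1/(-1 + H) - H
v(K, y) = 2 (v(K, y) = 2 + 0*(K - 1) = 2 + 0*(-1 + K) = 2 + 0 = 2)
m(S) = -S (m(S) = S*(-3 + 2) = S*(-1) = -S)
O(2, 1)*(-8) + m(3) = ((1 + 2 - 1*2²)/(-1 + 2))*(-8) - 1*3 = ((1 + 2 - 1*4)/1)*(-8) - 3 = (1*(1 + 2 - 4))*(-8) - 3 = (1*(-1))*(-8) - 3 = -1*(-8) - 3 = 8 - 3 = 5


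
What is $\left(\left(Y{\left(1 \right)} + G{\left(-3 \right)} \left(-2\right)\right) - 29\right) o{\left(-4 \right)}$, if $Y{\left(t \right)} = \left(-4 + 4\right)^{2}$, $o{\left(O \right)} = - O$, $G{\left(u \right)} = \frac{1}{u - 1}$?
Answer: $-114$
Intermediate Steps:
$G{\left(u \right)} = \frac{1}{-1 + u}$
$Y{\left(t \right)} = 0$ ($Y{\left(t \right)} = 0^{2} = 0$)
$\left(\left(Y{\left(1 \right)} + G{\left(-3 \right)} \left(-2\right)\right) - 29\right) o{\left(-4 \right)} = \left(\left(0 + \frac{1}{-1 - 3} \left(-2\right)\right) - 29\right) \left(\left(-1\right) \left(-4\right)\right) = \left(\left(0 + \frac{1}{-4} \left(-2\right)\right) - 29\right) 4 = \left(\left(0 - - \frac{1}{2}\right) - 29\right) 4 = \left(\left(0 + \frac{1}{2}\right) - 29\right) 4 = \left(\frac{1}{2} - 29\right) 4 = \left(- \frac{57}{2}\right) 4 = -114$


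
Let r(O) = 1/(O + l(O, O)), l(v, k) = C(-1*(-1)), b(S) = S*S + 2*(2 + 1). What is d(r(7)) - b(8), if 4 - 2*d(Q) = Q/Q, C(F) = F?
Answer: -137/2 ≈ -68.500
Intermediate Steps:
b(S) = 6 + S**2 (b(S) = S**2 + 2*3 = S**2 + 6 = 6 + S**2)
l(v, k) = 1 (l(v, k) = -1*(-1) = 1)
r(O) = 1/(1 + O) (r(O) = 1/(O + 1) = 1/(1 + O))
d(Q) = 3/2 (d(Q) = 2 - Q/(2*Q) = 2 - 1/2*1 = 2 - 1/2 = 3/2)
d(r(7)) - b(8) = 3/2 - (6 + 8**2) = 3/2 - (6 + 64) = 3/2 - 1*70 = 3/2 - 70 = -137/2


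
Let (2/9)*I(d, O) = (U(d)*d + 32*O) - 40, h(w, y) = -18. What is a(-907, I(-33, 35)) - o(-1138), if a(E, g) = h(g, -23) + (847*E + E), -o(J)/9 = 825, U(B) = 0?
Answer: -761729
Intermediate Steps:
I(d, O) = -180 + 144*O (I(d, O) = 9*((0*d + 32*O) - 40)/2 = 9*((0 + 32*O) - 40)/2 = 9*(32*O - 40)/2 = 9*(-40 + 32*O)/2 = -180 + 144*O)
o(J) = -7425 (o(J) = -9*825 = -7425)
a(E, g) = -18 + 848*E (a(E, g) = -18 + (847*E + E) = -18 + 848*E)
a(-907, I(-33, 35)) - o(-1138) = (-18 + 848*(-907)) - 1*(-7425) = (-18 - 769136) + 7425 = -769154 + 7425 = -761729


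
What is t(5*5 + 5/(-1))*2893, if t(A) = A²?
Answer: 1157200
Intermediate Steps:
t(5*5 + 5/(-1))*2893 = (5*5 + 5/(-1))²*2893 = (25 + 5*(-1))²*2893 = (25 - 5)²*2893 = 20²*2893 = 400*2893 = 1157200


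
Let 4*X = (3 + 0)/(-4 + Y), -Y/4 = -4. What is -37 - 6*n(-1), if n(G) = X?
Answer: -299/8 ≈ -37.375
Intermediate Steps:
Y = 16 (Y = -4*(-4) = 16)
X = 1/16 (X = ((3 + 0)/(-4 + 16))/4 = (3/12)/4 = (3*(1/12))/4 = (¼)*(¼) = 1/16 ≈ 0.062500)
n(G) = 1/16
-37 - 6*n(-1) = -37 - 6*1/16 = -37 - 3/8 = -299/8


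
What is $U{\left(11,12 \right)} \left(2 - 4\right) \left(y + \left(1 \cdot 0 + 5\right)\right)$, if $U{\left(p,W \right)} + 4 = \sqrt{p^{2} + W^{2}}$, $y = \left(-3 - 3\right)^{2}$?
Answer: $328 - 82 \sqrt{265} \approx -1006.9$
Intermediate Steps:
$y = 36$ ($y = \left(-6\right)^{2} = 36$)
$U{\left(p,W \right)} = -4 + \sqrt{W^{2} + p^{2}}$ ($U{\left(p,W \right)} = -4 + \sqrt{p^{2} + W^{2}} = -4 + \sqrt{W^{2} + p^{2}}$)
$U{\left(11,12 \right)} \left(2 - 4\right) \left(y + \left(1 \cdot 0 + 5\right)\right) = \left(-4 + \sqrt{12^{2} + 11^{2}}\right) \left(2 - 4\right) \left(36 + \left(1 \cdot 0 + 5\right)\right) = \left(-4 + \sqrt{144 + 121}\right) \left(- 2 \left(36 + \left(0 + 5\right)\right)\right) = \left(-4 + \sqrt{265}\right) \left(- 2 \left(36 + 5\right)\right) = \left(-4 + \sqrt{265}\right) \left(\left(-2\right) 41\right) = \left(-4 + \sqrt{265}\right) \left(-82\right) = 328 - 82 \sqrt{265}$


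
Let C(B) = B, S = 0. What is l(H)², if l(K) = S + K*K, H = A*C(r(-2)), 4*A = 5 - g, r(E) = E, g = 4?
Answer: 1/16 ≈ 0.062500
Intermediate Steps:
A = ¼ (A = (5 - 1*4)/4 = (5 - 4)/4 = (¼)*1 = ¼ ≈ 0.25000)
H = -½ (H = (¼)*(-2) = -½ ≈ -0.50000)
l(K) = K² (l(K) = 0 + K*K = 0 + K² = K²)
l(H)² = ((-½)²)² = (¼)² = 1/16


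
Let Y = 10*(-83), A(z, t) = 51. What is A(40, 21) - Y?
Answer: 881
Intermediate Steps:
Y = -830
A(40, 21) - Y = 51 - 1*(-830) = 51 + 830 = 881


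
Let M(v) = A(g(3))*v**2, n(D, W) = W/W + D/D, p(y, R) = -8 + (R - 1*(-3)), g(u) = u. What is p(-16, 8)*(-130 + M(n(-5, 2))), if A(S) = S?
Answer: -354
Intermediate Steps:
p(y, R) = -5 + R (p(y, R) = -8 + (R + 3) = -8 + (3 + R) = -5 + R)
n(D, W) = 2 (n(D, W) = 1 + 1 = 2)
M(v) = 3*v**2
p(-16, 8)*(-130 + M(n(-5, 2))) = (-5 + 8)*(-130 + 3*2**2) = 3*(-130 + 3*4) = 3*(-130 + 12) = 3*(-118) = -354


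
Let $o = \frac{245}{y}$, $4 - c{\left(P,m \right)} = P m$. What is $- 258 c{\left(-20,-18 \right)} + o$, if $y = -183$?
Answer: $\frac{16807939}{183} \approx 91847.0$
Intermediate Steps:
$c{\left(P,m \right)} = 4 - P m$
$o = - \frac{245}{183}$ ($o = \frac{245}{-183} = 245 \left(- \frac{1}{183}\right) = - \frac{245}{183} \approx -1.3388$)
$- 258 c{\left(-20,-18 \right)} + o = - 258 \left(4 - \left(-20\right) \left(-18\right)\right) - \frac{245}{183} = - 258 \left(4 - 360\right) - \frac{245}{183} = \left(-258\right) \left(-356\right) - \frac{245}{183} = 91848 - \frac{245}{183} = \frac{16807939}{183}$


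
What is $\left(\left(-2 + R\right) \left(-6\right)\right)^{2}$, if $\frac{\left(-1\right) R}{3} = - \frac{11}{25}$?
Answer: $\frac{10404}{625} \approx 16.646$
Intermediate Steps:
$R = \frac{33}{25}$ ($R = - 3 \left(- \frac{11}{25}\right) = - 3 \left(\left(-11\right) \frac{1}{25}\right) = \left(-3\right) \left(- \frac{11}{25}\right) = \frac{33}{25} \approx 1.32$)
$\left(\left(-2 + R\right) \left(-6\right)\right)^{2} = \left(\left(-2 + \frac{33}{25}\right) \left(-6\right)\right)^{2} = \left(\left(- \frac{17}{25}\right) \left(-6\right)\right)^{2} = \left(\frac{102}{25}\right)^{2} = \frac{10404}{625}$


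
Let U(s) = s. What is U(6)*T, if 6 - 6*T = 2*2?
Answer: 2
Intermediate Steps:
T = ⅓ (T = 1 - 2/3 = 1 - ⅙*4 = 1 - ⅔ = ⅓ ≈ 0.33333)
U(6)*T = 6*(⅓) = 2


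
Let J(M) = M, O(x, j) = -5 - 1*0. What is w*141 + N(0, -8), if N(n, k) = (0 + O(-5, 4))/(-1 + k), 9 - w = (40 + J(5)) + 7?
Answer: -54562/9 ≈ -6062.4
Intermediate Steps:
O(x, j) = -5 (O(x, j) = -5 + 0 = -5)
w = -43 (w = 9 - ((40 + 5) + 7) = 9 - (45 + 7) = 9 - 1*52 = 9 - 52 = -43)
N(n, k) = -5/(-1 + k) (N(n, k) = (0 - 5)/(-1 + k) = -5/(-1 + k))
w*141 + N(0, -8) = -43*141 - 5/(-1 - 8) = -6063 - 5/(-9) = -6063 - 5*(-1/9) = -6063 + 5/9 = -54562/9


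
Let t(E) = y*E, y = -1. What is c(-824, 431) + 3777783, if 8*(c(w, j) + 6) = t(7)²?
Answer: 30222265/8 ≈ 3.7778e+6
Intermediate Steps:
t(E) = -E
c(w, j) = ⅛ (c(w, j) = -6 + (-1*7)²/8 = -6 + (⅛)*(-7)² = -6 + (⅛)*49 = -6 + 49/8 = ⅛)
c(-824, 431) + 3777783 = ⅛ + 3777783 = 30222265/8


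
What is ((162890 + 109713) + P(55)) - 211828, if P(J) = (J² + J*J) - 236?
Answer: 66589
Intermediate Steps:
P(J) = -236 + 2*J² (P(J) = (J² + J²) - 236 = 2*J² - 236 = -236 + 2*J²)
((162890 + 109713) + P(55)) - 211828 = ((162890 + 109713) + (-236 + 2*55²)) - 211828 = (272603 + (-236 + 2*3025)) - 211828 = (272603 + (-236 + 6050)) - 211828 = (272603 + 5814) - 211828 = 278417 - 211828 = 66589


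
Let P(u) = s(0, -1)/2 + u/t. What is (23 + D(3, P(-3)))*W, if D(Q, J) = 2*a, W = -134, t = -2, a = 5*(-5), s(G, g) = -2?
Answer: 3618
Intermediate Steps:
a = -25
P(u) = -1 - u/2 (P(u) = -2/2 + u/(-2) = -2*½ + u*(-½) = -1 - u/2)
D(Q, J) = -50 (D(Q, J) = 2*(-25) = -50)
(23 + D(3, P(-3)))*W = (23 - 50)*(-134) = -27*(-134) = 3618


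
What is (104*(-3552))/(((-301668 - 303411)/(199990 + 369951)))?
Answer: 70180254976/201693 ≈ 3.4796e+5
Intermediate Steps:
(104*(-3552))/(((-301668 - 303411)/(199990 + 369951))) = -369408/((-605079/569941)) = -369408/((-605079*1/569941)) = -369408/(-605079/569941) = -369408*(-569941/605079) = 70180254976/201693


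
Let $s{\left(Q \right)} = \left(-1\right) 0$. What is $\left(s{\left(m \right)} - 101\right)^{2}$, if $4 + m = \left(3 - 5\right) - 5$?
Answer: $10201$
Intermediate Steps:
$m = -11$ ($m = -4 + \left(\left(3 - 5\right) - 5\right) = -4 - 7 = -11$)
$s{\left(Q \right)} = 0$
$\left(s{\left(m \right)} - 101\right)^{2} = \left(0 - 101\right)^{2} = \left(-101\right)^{2} = 10201$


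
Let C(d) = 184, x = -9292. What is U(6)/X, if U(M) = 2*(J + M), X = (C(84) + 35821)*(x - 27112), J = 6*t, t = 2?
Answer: -9/327681505 ≈ -2.7466e-8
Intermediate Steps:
J = 12 (J = 6*2 = 12)
X = -1310726020 (X = (184 + 35821)*(-9292 - 27112) = 36005*(-36404) = -1310726020)
U(M) = 24 + 2*M (U(M) = 2*(12 + M) = 24 + 2*M)
U(6)/X = (24 + 2*6)/(-1310726020) = (24 + 12)*(-1/1310726020) = 36*(-1/1310726020) = -9/327681505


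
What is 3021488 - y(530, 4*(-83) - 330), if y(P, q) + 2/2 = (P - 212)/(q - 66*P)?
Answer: 53845955628/17821 ≈ 3.0215e+6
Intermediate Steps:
y(P, q) = -1 + (-212 + P)/(q - 66*P) (y(P, q) = -1 + (P - 212)/(q - 66*P) = -1 + (-212 + P)/(q - 66*P))
3021488 - y(530, 4*(-83) - 330) = 3021488 - (212 + (4*(-83) - 330) - 67*530)/(-(4*(-83) - 330) + 66*530) = 3021488 - (212 + (-332 - 330) - 35510)/(-(-332 - 330) + 34980) = 3021488 - (212 - 662 - 35510)/(-1*(-662) + 34980) = 3021488 - (-35960)/(662 + 34980) = 3021488 - (-35960)/35642 = 3021488 - 1*(-17980/17821) = 3021488 + 17980/17821 = 53845955628/17821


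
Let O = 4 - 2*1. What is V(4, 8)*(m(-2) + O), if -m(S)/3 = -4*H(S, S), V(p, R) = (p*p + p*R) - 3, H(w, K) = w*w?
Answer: 2250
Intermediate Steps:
H(w, K) = w²
V(p, R) = -3 + p² + R*p (V(p, R) = (p² + R*p) - 3 = -3 + p² + R*p)
O = 2 (O = 4 - 2 = 2)
m(S) = 12*S² (m(S) = -(-12)*S² = 12*S²)
V(4, 8)*(m(-2) + O) = (-3 + 4² + 8*4)*(12*(-2)² + 2) = (-3 + 16 + 32)*(12*4 + 2) = 45*(48 + 2) = 45*50 = 2250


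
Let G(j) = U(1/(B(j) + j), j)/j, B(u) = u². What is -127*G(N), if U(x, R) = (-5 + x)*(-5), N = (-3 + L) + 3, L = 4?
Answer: -12573/16 ≈ -785.81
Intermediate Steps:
N = 4 (N = (-3 + 4) + 3 = 1 + 3 = 4)
U(x, R) = 25 - 5*x
G(j) = (25 - 5/(j + j²))/j (G(j) = (25 - 5/(j² + j))/j = (25 - 5/(j + j²))/j)
-127*G(N) = -127*(25 - 5/(4 + 4²))/4 = -127*(25 - 5/(4 + 16))/4 = -127*(25 - 5/20)/4 = -127*(25 - 5*1/20)/4 = -127*(25 - ¼)/4 = -127*99/(4*4) = -127*99/16 = -12573/16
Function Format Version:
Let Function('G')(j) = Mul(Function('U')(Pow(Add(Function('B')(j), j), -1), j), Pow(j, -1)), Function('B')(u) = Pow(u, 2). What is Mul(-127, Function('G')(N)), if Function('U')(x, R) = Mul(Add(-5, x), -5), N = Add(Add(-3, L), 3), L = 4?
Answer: Rational(-12573, 16) ≈ -785.81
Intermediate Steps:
N = 4 (N = Add(Add(-3, 4), 3) = Add(1, 3) = 4)
Function('U')(x, R) = Add(25, Mul(-5, x))
Function('G')(j) = Mul(Pow(j, -1), Add(25, Mul(-5, Pow(Add(j, Pow(j, 2)), -1)))) (Function('G')(j) = Mul(Add(25, Mul(-5, Pow(Add(Pow(j, 2), j), -1))), Pow(j, -1)) = Mul(Add(25, Mul(-5, Pow(Add(j, Pow(j, 2)), -1))), Pow(j, -1)) = Mul(Pow(j, -1), Add(25, Mul(-5, Pow(Add(j, Pow(j, 2)), -1)))))
Mul(-127, Function('G')(N)) = Mul(-127, Mul(Pow(4, -1), Add(25, Mul(-5, Pow(Add(4, Pow(4, 2)), -1))))) = Mul(-127, Mul(Rational(1, 4), Add(25, Mul(-5, Pow(Add(4, 16), -1))))) = Mul(-127, Mul(Rational(1, 4), Add(25, Mul(-5, Pow(20, -1))))) = Mul(-127, Mul(Rational(1, 4), Add(25, Mul(-5, Rational(1, 20))))) = Mul(-127, Mul(Rational(1, 4), Add(25, Rational(-1, 4)))) = Mul(-127, Mul(Rational(1, 4), Rational(99, 4))) = Mul(-127, Rational(99, 16)) = Rational(-12573, 16)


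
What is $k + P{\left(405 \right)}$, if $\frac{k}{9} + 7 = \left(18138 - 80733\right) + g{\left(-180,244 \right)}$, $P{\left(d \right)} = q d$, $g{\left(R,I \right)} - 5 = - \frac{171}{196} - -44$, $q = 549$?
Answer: $- \frac{66765411}{196} \approx -3.4064 \cdot 10^{5}$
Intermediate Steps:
$g{\left(R,I \right)} = \frac{9433}{196}$ ($g{\left(R,I \right)} = 5 - \left(-44 + \frac{171}{196}\right) = 5 + \left(\left(-171\right) \frac{1}{196} + 44\right) = 5 + \left(- \frac{171}{196} + 44\right) = 5 + \frac{8453}{196} = \frac{9433}{196}$)
$P{\left(d \right)} = 549 d$
$k = - \frac{110345031}{196}$ ($k = -63 + 9 \left(\left(18138 - 80733\right) + \frac{9433}{196}\right) = -63 + 9 \left(-62595 + \frac{9433}{196}\right) = -63 + 9 \left(- \frac{12259187}{196}\right) = -63 - \frac{110332683}{196} = - \frac{110345031}{196} \approx -5.6299 \cdot 10^{5}$)
$k + P{\left(405 \right)} = - \frac{110345031}{196} + 549 \cdot 405 = - \frac{110345031}{196} + 222345 = - \frac{66765411}{196}$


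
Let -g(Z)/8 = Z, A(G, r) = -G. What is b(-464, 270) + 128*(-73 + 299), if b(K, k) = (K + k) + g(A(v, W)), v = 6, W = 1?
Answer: 28782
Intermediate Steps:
g(Z) = -8*Z
b(K, k) = 48 + K + k (b(K, k) = (K + k) - (-8)*6 = (K + k) - 8*(-6) = (K + k) + 48 = 48 + K + k)
b(-464, 270) + 128*(-73 + 299) = (48 - 464 + 270) + 128*(-73 + 299) = -146 + 128*226 = -146 + 28928 = 28782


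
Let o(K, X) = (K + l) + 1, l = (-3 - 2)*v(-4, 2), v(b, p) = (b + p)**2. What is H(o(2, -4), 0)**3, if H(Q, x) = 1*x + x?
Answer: 0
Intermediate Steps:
l = -20 (l = (-3 - 2)*(-4 + 2)**2 = -5*(-2)**2 = -5*4 = -20)
o(K, X) = -19 + K (o(K, X) = (K - 20) + 1 = (-20 + K) + 1 = -19 + K)
H(Q, x) = 2*x (H(Q, x) = x + x = 2*x)
H(o(2, -4), 0)**3 = (2*0)**3 = 0**3 = 0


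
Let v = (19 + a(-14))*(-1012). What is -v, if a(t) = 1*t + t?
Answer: -9108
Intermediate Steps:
a(t) = 2*t (a(t) = t + t = 2*t)
v = 9108 (v = (19 + 2*(-14))*(-1012) = (19 - 28)*(-1012) = -9*(-1012) = 9108)
-v = -1*9108 = -9108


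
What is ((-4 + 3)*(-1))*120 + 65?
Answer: 185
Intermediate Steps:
((-4 + 3)*(-1))*120 + 65 = -1*(-1)*120 + 65 = 1*120 + 65 = 120 + 65 = 185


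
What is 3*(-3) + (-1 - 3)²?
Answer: 7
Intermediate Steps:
3*(-3) + (-1 - 3)² = -9 + (-4)² = -9 + 16 = 7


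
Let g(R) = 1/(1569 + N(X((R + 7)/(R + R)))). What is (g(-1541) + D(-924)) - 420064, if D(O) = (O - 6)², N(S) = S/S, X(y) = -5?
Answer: 698392521/1570 ≈ 4.4484e+5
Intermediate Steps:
N(S) = 1
g(R) = 1/1570 (g(R) = 1/(1569 + 1) = 1/1570)
D(O) = (-6 + O)²
(g(-1541) + D(-924)) - 420064 = (1/1570 + (-6 - 924)²) - 420064 = (1/1570 + (-930)²) - 420064 = (1/1570 + 864900) - 420064 = 1357893001/1570 - 420064 = 698392521/1570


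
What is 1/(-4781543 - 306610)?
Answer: -1/5088153 ≈ -1.9653e-7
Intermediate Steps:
1/(-4781543 - 306610) = 1/(-5088153) = -1/5088153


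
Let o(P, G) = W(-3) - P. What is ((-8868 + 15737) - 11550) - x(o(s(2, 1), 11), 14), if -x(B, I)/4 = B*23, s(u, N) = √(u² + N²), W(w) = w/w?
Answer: -4589 - 92*√5 ≈ -4794.7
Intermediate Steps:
W(w) = 1
s(u, N) = √(N² + u²)
o(P, G) = 1 - P
x(B, I) = -92*B (x(B, I) = -4*B*23 = -92*B)
((-8868 + 15737) - 11550) - x(o(s(2, 1), 11), 14) = ((-8868 + 15737) - 11550) - (-92)*(1 - √(1² + 2²)) = (6869 - 11550) - (-92)*(1 - √(1 + 4)) = -4681 - (-92)*(1 - √5) = -4681 - (-92 + 92*√5) = -4681 + (92 - 92*√5) = -4589 - 92*√5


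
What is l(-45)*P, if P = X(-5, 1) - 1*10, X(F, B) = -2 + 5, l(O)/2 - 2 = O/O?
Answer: -42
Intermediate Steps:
l(O) = 6 (l(O) = 4 + 2*(O/O) = 4 + 2*1 = 4 + 2 = 6)
X(F, B) = 3
P = -7 (P = 3 - 1*10 = 3 - 10 = -7)
l(-45)*P = 6*(-7) = -42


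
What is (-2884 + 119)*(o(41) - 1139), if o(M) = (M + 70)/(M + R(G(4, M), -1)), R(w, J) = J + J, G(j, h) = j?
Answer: 40839050/13 ≈ 3.1415e+6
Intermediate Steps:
R(w, J) = 2*J
o(M) = (70 + M)/(-2 + M) (o(M) = (M + 70)/(M + 2*(-1)) = (70 + M)/(M - 2) = (70 + M)/(-2 + M))
(-2884 + 119)*(o(41) - 1139) = (-2884 + 119)*((70 + 41)/(-2 + 41) - 1139) = -2765*(111/39 - 1139) = -2765*((1/39)*111 - 1139) = -2765*(37/13 - 1139) = -2765*(-14770/13) = 40839050/13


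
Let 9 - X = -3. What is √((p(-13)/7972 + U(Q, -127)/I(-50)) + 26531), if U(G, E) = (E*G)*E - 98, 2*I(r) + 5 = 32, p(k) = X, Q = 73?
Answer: 2*√9148547504406/17937 ≈ 337.25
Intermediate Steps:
X = 12 (X = 9 - 1*(-3) = 9 + 3 = 12)
p(k) = 12
I(r) = 27/2 (I(r) = -5/2 + (½)*32 = -5/2 + 16 = 27/2)
U(G, E) = -98 + G*E² (U(G, E) = G*E² - 98 = -98 + G*E²)
√((p(-13)/7972 + U(Q, -127)/I(-50)) + 26531) = √((12/7972 + (-98 + 73*(-127)²)/(27/2)) + 26531) = √((12*(1/7972) + (-98 + 73*16129)*(2/27)) + 26531) = √((3/1993 + (-98 + 1177417)*(2/27)) + 26531) = √((3/1993 + 1177319*(2/27)) + 26531) = √((3/1993 + 2354638/27) + 26531) = √(4692793615/53811 + 26531) = √(6120453256/53811) = 2*√9148547504406/17937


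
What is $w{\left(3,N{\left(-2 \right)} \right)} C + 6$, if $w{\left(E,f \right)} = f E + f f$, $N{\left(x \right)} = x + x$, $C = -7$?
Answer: $-22$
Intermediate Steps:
$N{\left(x \right)} = 2 x$
$w{\left(E,f \right)} = f^{2} + E f$ ($w{\left(E,f \right)} = E f + f^{2} = f^{2} + E f$)
$w{\left(3,N{\left(-2 \right)} \right)} C + 6 = 2 \left(-2\right) \left(3 + 2 \left(-2\right)\right) \left(-7\right) + 6 = - 4 \left(3 - 4\right) \left(-7\right) + 6 = \left(-4\right) \left(-1\right) \left(-7\right) + 6 = 4 \left(-7\right) + 6 = -28 + 6 = -22$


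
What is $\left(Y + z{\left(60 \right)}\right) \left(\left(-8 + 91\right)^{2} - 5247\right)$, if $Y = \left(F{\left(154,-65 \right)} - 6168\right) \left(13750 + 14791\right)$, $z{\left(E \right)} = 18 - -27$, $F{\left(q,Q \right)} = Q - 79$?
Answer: $-295807526574$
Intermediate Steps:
$F{\left(q,Q \right)} = -79 + Q$
$z{\left(E \right)} = 45$ ($z{\left(E \right)} = 18 + 27 = 45$)
$Y = -180150792$ ($Y = \left(\left(-79 - 65\right) - 6168\right) \left(13750 + 14791\right) = \left(-144 - 6168\right) 28541 = \left(-6312\right) 28541 = -180150792$)
$\left(Y + z{\left(60 \right)}\right) \left(\left(-8 + 91\right)^{2} - 5247\right) = \left(-180150792 + 45\right) \left(\left(-8 + 91\right)^{2} - 5247\right) = - 180150747 \left(83^{2} - 5247\right) = - 180150747 \left(6889 - 5247\right) = \left(-180150747\right) 1642 = -295807526574$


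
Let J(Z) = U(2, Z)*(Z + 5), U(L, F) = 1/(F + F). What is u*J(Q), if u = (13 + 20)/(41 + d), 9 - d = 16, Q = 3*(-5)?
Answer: 11/34 ≈ 0.32353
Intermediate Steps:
Q = -15
U(L, F) = 1/(2*F)
d = -7 (d = 9 - 1*16 = 9 - 16 = -7)
J(Z) = (5 + Z)/(2*Z) (J(Z) = (1/(2*Z))*(Z + 5) = (1/(2*Z))*(5 + Z) = (5 + Z)/(2*Z))
u = 33/34 (u = (13 + 20)/(41 - 7) = 33/34 ≈ 0.97059)
u*J(Q) = 33*((1/2)*(5 - 15)/(-15))/34 = 33*((1/2)*(-1/15)*(-10))/34 = (33/34)*(1/3) = 11/34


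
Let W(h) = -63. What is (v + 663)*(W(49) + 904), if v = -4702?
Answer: -3396799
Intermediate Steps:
(v + 663)*(W(49) + 904) = (-4702 + 663)*(-63 + 904) = -4039*841 = -3396799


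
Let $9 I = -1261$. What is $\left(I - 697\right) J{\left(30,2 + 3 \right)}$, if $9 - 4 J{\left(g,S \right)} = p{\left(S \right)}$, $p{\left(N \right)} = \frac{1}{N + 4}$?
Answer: $- \frac{150680}{81} \approx -1860.2$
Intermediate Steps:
$I = - \frac{1261}{9}$ ($I = \frac{1}{9} \left(-1261\right) = - \frac{1261}{9} \approx -140.11$)
$p{\left(N \right)} = \frac{1}{4 + N}$
$J{\left(g,S \right)} = \frac{9}{4} - \frac{1}{4 \left(4 + S\right)}$
$\left(I - 697\right) J{\left(30,2 + 3 \right)} = \left(- \frac{1261}{9} - 697\right) \frac{35 + 9 \left(2 + 3\right)}{4 \left(4 + \left(2 + 3\right)\right)} = - \frac{7534 \frac{35 + 9 \cdot 5}{4 \left(4 + 5\right)}}{9} = - \frac{7534 \frac{35 + 45}{4 \cdot 9}}{9} = - \frac{7534 \cdot \frac{1}{4} \cdot \frac{1}{9} \cdot 80}{9} = \left(- \frac{7534}{9}\right) \frac{20}{9} = - \frac{150680}{81}$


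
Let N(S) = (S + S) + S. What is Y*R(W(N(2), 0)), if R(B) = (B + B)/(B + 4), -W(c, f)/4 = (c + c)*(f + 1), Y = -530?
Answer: -12720/11 ≈ -1156.4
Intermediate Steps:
N(S) = 3*S (N(S) = 2*S + S = 3*S)
W(c, f) = -8*c*(1 + f) (W(c, f) = -4*(c + c)*(f + 1) = -4*2*c*(1 + f) = -8*c*(1 + f))
R(B) = 2*B/(4 + B) (R(B) = (2*B)/(4 + B) = 2*B/(4 + B))
Y*R(W(N(2), 0)) = -1060*(-8*3*2*(1 + 0))/(4 - 8*3*2*(1 + 0)) = -1060*(-8*6*1)/(4 - 8*6*1) = -1060*(-48)/(4 - 48) = -1060*(-48)/(-44) = -1060*(-48)*(-1)/44 = -530*24/11 = -12720/11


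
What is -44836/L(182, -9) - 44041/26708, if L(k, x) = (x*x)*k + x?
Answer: -1846335941/393488964 ≈ -4.6922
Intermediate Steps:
L(k, x) = x + k*x**2 (L(k, x) = x**2*k + x = k*x**2 + x = x + k*x**2)
-44836/L(182, -9) - 44041/26708 = -44836*(-1/(9*(1 + 182*(-9)))) - 44041/26708 = -44836*(-1/(9*(1 - 1638))) - 44041*1/26708 = -44836/((-9*(-1637))) - 44041/26708 = -44836/14733 - 44041/26708 = -1846335941/393488964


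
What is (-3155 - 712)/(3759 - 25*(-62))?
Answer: -3867/5309 ≈ -0.72839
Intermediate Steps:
(-3155 - 712)/(3759 - 25*(-62)) = -3867/(3759 + 1550) = -3867/5309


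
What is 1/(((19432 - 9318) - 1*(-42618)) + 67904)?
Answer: 1/120636 ≈ 8.2894e-6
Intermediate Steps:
1/(((19432 - 9318) - 1*(-42618)) + 67904) = 1/((10114 + 42618) + 67904) = 1/(52732 + 67904) = 1/120636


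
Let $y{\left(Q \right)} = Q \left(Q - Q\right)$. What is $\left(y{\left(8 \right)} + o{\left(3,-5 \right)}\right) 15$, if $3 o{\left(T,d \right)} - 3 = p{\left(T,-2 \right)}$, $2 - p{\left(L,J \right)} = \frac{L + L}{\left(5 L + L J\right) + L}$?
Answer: $\frac{45}{2} \approx 22.5$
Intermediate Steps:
$p{\left(L,J \right)} = 2 - \frac{2 L}{6 L + J L}$ ($p{\left(L,J \right)} = 2 - \frac{L + L}{\left(5 L + L J\right) + L} = 2 - \frac{2 L}{\left(5 L + J L\right) + L} = 2 - \frac{2 L}{6 L + J L}$)
$o{\left(T,d \right)} = \frac{3}{2}$ ($o{\left(T,d \right)} = 1 + \frac{2 \frac{1}{6 - 2} \left(5 - 2\right)}{3} = 1 + \frac{2 \cdot \frac{1}{4} \cdot 3}{3} = 1 + \frac{1}{3} \cdot \frac{3}{2} = 1 + \frac{1}{2} = \frac{3}{2}$)
$y{\left(Q \right)} = 0$ ($y{\left(Q \right)} = Q 0 = 0$)
$\left(y{\left(8 \right)} + o{\left(3,-5 \right)}\right) 15 = \left(0 + \frac{3}{2}\right) 15 = \frac{3}{2} \cdot 15 = \frac{45}{2}$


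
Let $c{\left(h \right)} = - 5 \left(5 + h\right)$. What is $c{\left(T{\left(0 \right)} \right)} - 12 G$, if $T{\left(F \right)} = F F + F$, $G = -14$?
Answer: $143$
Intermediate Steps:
$T{\left(F \right)} = F + F^{2}$ ($T{\left(F \right)} = F^{2} + F = F + F^{2}$)
$c{\left(h \right)} = -25 - 5 h$
$c{\left(T{\left(0 \right)} \right)} - 12 G = \left(-25 - 5 \cdot 0 \left(1 + 0\right)\right) - -168 = \left(-25 - 5 \cdot 0 \cdot 1\right) + 168 = \left(-25 - 0\right) + 168 = \left(-25 + 0\right) + 168 = -25 + 168 = 143$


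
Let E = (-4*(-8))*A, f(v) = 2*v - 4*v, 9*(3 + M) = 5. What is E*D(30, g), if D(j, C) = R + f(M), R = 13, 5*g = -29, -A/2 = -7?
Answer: 72128/9 ≈ 8014.2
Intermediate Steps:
A = 14 (A = -2*(-7) = 14)
M = -22/9 (M = -3 + (⅑)*5 = -3 + 5/9 = -22/9 ≈ -2.4444)
g = -29/5 (g = (⅕)*(-29) = -29/5 ≈ -5.8000)
f(v) = -2*v
D(j, C) = 161/9 (D(j, C) = 13 - 2*(-22/9) = 13 + 44/9 = 161/9)
E = 448 (E = -4*(-8)*14 = 32*14 = 448)
E*D(30, g) = 448*(161/9) = 72128/9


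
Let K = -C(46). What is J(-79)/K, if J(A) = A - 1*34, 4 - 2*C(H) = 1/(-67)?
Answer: 15142/269 ≈ 56.290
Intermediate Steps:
C(H) = 269/134 (C(H) = 2 - ½/(-67) = 2 - ½*(-1/67) = 2 + 1/134 = 269/134)
J(A) = -34 + A (J(A) = A - 34 = -34 + A)
K = -269/134 (K = -1*269/134 = -269/134 ≈ -2.0075)
J(-79)/K = (-34 - 79)/(-269/134) = -113*(-134/269) = 15142/269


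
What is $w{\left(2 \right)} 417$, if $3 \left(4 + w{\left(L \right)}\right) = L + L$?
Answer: $-1112$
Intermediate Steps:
$w{\left(L \right)} = -4 + \frac{2 L}{3}$ ($w{\left(L \right)} = -4 + \frac{L + L}{3} = -4 + \frac{2 L}{3}$)
$w{\left(2 \right)} 417 = \left(-4 + \frac{2}{3} \cdot 2\right) 417 = \left(-4 + \frac{4}{3}\right) 417 = \left(- \frac{8}{3}\right) 417 = -1112$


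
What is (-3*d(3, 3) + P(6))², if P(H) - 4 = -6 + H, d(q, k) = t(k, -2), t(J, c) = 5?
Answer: 121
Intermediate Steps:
d(q, k) = 5
P(H) = -2 + H (P(H) = 4 + (-6 + H) = -2 + H)
(-3*d(3, 3) + P(6))² = (-3*5 + (-2 + 6))² = (-15 + 4)² = (-11)² = 121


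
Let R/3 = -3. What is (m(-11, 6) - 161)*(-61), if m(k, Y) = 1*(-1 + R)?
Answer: 10431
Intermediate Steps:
R = -9 (R = 3*(-3) = -9)
m(k, Y) = -10 (m(k, Y) = 1*(-1 - 9) = 1*(-10) = -10)
(m(-11, 6) - 161)*(-61) = (-10 - 161)*(-61) = -171*(-61) = 10431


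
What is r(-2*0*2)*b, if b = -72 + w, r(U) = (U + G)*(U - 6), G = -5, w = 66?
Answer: -180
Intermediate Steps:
r(U) = (-6 + U)*(-5 + U) (r(U) = (U - 5)*(U - 6) = (-5 + U)*(-6 + U) = (-6 + U)*(-5 + U))
b = -6 (b = -72 + 66 = -6)
r(-2*0*2)*b = (30 + (-2*0*2)² - 11*(-2*0)*2)*(-6) = (30 + (0*2)² - 0*2)*(-6) = (30 + 0² - 11*0)*(-6) = (30 + 0 + 0)*(-6) = 30*(-6) = -180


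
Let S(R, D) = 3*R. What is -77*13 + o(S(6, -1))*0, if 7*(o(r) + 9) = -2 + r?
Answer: -1001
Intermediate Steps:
o(r) = -65/7 + r/7 (o(r) = -9 + (-2 + r)/7 = -9 + (-2/7 + r/7) = -65/7 + r/7)
-77*13 + o(S(6, -1))*0 = -77*13 + (-65/7 + (3*6)/7)*0 = -1001 + (-65/7 + (⅐)*18)*0 = -1001 + (-65/7 + 18/7)*0 = -1001 - 47/7*0 = -1001 + 0 = -1001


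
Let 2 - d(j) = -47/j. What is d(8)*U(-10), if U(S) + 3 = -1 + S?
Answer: -441/4 ≈ -110.25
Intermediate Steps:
U(S) = -4 + S (U(S) = -3 + (-1 + S) = -4 + S)
d(j) = 2 + 47/j (d(j) = 2 - (-47)/j = 2 + 47/j)
d(8)*U(-10) = (2 + 47/8)*(-4 - 10) = (2 + 47*(⅛))*(-14) = (2 + 47/8)*(-14) = (63/8)*(-14) = -441/4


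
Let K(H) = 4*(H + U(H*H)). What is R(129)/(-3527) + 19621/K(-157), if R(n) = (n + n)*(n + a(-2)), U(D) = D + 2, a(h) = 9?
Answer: -3419134237/345561352 ≈ -9.8944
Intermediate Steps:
U(D) = 2 + D
K(H) = 8 + 4*H + 4*H**2 (K(H) = 4*(H + (2 + H*H)) = 4*(H + (2 + H**2)) = 4*(2 + H + H**2) = 8 + 4*H + 4*H**2)
R(n) = 2*n*(9 + n) (R(n) = (n + n)*(n + 9) = (2*n)*(9 + n) = 2*n*(9 + n))
R(129)/(-3527) + 19621/K(-157) = (2*129*(9 + 129))/(-3527) + 19621/(8 + 4*(-157) + 4*(-157)**2) = (2*129*138)*(-1/3527) + 19621/(8 - 628 + 4*24649) = 35604*(-1/3527) + 19621/(8 - 628 + 98596) = -35604/3527 + 19621/97976 = -3419134237/345561352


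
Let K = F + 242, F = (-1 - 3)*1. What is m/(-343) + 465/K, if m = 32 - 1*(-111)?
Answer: 17923/11662 ≈ 1.5369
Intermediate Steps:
F = -4 (F = -4*1 = -4)
K = 238 (K = -4 + 242 = 238)
m = 143 (m = 32 + 111 = 143)
m/(-343) + 465/K = 143/(-343) + 465/238 = 143*(-1/343) + 465*(1/238) = -143/343 + 465/238 = 17923/11662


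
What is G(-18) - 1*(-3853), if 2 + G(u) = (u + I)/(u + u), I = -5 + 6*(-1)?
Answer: 138665/36 ≈ 3851.8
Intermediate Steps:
I = -11 (I = -5 - 6 = -11)
G(u) = -2 + (-11 + u)/(2*u) (G(u) = -2 + (u - 11)/(u + u) = -2 + (-11 + u)/((2*u)) = -2 + (-11 + u)*(1/(2*u)) = -2 + (-11 + u)/(2*u))
G(-18) - 1*(-3853) = (1/2)*(-11 - 3*(-18))/(-18) - 1*(-3853) = (1/2)*(-1/18)*(-11 + 54) + 3853 = (1/2)*(-1/18)*43 + 3853 = -43/36 + 3853 = 138665/36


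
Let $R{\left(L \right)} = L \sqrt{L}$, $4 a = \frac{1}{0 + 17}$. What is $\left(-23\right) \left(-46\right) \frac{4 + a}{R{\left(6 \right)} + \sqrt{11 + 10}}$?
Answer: $\frac{144417}{34 \left(\sqrt{21} + 6 \sqrt{6}\right)} \approx 220.31$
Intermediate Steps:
$a = \frac{1}{68}$ ($a = \frac{1}{4 \left(0 + 17\right)} = \frac{1}{4 \cdot 17} = \frac{1}{4} \cdot \frac{1}{17} = \frac{1}{68} \approx 0.014706$)
$R{\left(L \right)} = L^{\frac{3}{2}}$
$\left(-23\right) \left(-46\right) \frac{4 + a}{R{\left(6 \right)} + \sqrt{11 + 10}} = \left(-23\right) \left(-46\right) \frac{4 + \frac{1}{68}}{6^{\frac{3}{2}} + \sqrt{11 + 10}} = 1058 \frac{273}{68 \left(6 \sqrt{6} + \sqrt{21}\right)} = 1058 \frac{273}{68 \left(\sqrt{21} + 6 \sqrt{6}\right)} = \frac{144417}{34 \left(\sqrt{21} + 6 \sqrt{6}\right)}$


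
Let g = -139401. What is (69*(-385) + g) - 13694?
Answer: -179660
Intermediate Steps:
(69*(-385) + g) - 13694 = (69*(-385) - 139401) - 13694 = (-26565 - 139401) - 13694 = -165966 - 13694 = -179660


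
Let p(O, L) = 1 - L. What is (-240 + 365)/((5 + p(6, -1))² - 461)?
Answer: -125/412 ≈ -0.30340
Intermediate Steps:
(-240 + 365)/((5 + p(6, -1))² - 461) = (-240 + 365)/((5 + (1 - 1*(-1)))² - 461) = 125/((5 + (1 + 1))² - 461) = 125/((5 + 2)² - 461) = 125/(7² - 461) = 125/(49 - 461) = 125/(-412) = 125*(-1/412) = -125/412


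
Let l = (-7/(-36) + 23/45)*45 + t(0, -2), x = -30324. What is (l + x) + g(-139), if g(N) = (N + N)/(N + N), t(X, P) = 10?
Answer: -121125/4 ≈ -30281.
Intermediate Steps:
g(N) = 1 (g(N) = (2*N)/((2*N)) = (2*N)*(1/(2*N)) = 1)
l = 167/4 (l = (-7/(-36) + 23/45)*45 + 10 = (-7*(-1/36) + 23*(1/45))*45 + 10 = (7/36 + 23/45)*45 + 10 = (127/180)*45 + 10 = 127/4 + 10 = 167/4 ≈ 41.750)
(l + x) + g(-139) = (167/4 - 30324) + 1 = -121129/4 + 1 = -121125/4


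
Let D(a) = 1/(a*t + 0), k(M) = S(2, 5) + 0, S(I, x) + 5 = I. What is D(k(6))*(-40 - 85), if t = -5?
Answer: -25/3 ≈ -8.3333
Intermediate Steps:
S(I, x) = -5 + I
k(M) = -3 (k(M) = (-5 + 2) + 0 = -3 + 0 = -3)
D(a) = -1/(5*a) (D(a) = 1/(a*(-5) + 0) = 1/(-5*a + 0) = 1/(-5*a) = -1/(5*a))
D(k(6))*(-40 - 85) = (-⅕/(-3))*(-40 - 85) = -⅕*(-⅓)*(-125) = (1/15)*(-125) = -25/3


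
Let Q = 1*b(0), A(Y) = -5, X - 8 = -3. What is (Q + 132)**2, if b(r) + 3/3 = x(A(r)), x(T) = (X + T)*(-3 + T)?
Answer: 17161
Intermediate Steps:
X = 5 (X = 8 - 3 = 5)
x(T) = (-3 + T)*(5 + T) (x(T) = (5 + T)*(-3 + T) = (-3 + T)*(5 + T))
b(r) = -1 (b(r) = -1 + (-15 + (-5)**2 + 2*(-5)) = -1 + (-15 + 25 - 10) = -1 + 0 = -1)
Q = -1 (Q = 1*(-1) = -1)
(Q + 132)**2 = (-1 + 132)**2 = 131**2 = 17161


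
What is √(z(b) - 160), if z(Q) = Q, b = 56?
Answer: 2*I*√26 ≈ 10.198*I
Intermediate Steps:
√(z(b) - 160) = √(56 - 160) = √(-104) = 2*I*√26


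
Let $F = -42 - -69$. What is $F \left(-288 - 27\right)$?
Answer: $-8505$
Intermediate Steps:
$F = 27$ ($F = -42 + 69 = 27$)
$F \left(-288 - 27\right) = 27 \left(-288 - 27\right) = 27 \left(-315\right) = -8505$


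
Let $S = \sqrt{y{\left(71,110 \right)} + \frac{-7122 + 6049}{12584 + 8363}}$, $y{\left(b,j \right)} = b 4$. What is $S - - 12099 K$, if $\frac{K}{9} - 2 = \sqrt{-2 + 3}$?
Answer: $326673 + \frac{15 \sqrt{553733945}}{20947} \approx 3.2669 \cdot 10^{5}$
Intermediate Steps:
$y{\left(b,j \right)} = 4 b$
$K = 27$ ($K = 18 + 9 \sqrt{-2 + 3} = 18 + 9 \sqrt{1} = 18 + 9 \cdot 1 = 18 + 9 = 27$)
$S = \frac{15 \sqrt{553733945}}{20947}$ ($S = \sqrt{4 \cdot 71 + \frac{-7122 + 6049}{12584 + 8363}} = \sqrt{284 - \frac{1073}{20947}} = \sqrt{\frac{5947875}{20947}} = \frac{15 \sqrt{553733945}}{20947} \approx 16.851$)
$S - - 12099 K = \frac{15 \sqrt{553733945}}{20947} - \left(-12099\right) 27 = \frac{15 \sqrt{553733945}}{20947} - -326673 = \frac{15 \sqrt{553733945}}{20947} + 326673 = 326673 + \frac{15 \sqrt{553733945}}{20947}$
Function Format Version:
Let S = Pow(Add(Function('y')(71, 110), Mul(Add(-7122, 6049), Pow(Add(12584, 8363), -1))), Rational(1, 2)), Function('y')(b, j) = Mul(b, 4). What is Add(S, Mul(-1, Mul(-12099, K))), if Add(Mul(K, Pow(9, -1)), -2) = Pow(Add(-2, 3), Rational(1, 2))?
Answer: Add(326673, Mul(Rational(15, 20947), Pow(553733945, Rational(1, 2)))) ≈ 3.2669e+5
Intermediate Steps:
Function('y')(b, j) = Mul(4, b)
K = 27 (K = Add(18, Mul(9, Pow(Add(-2, 3), Rational(1, 2)))) = Add(18, Mul(9, Pow(1, Rational(1, 2)))) = Add(18, Mul(9, 1)) = Add(18, 9) = 27)
S = Mul(Rational(15, 20947), Pow(553733945, Rational(1, 2))) (S = Pow(Add(Mul(4, 71), Mul(Add(-7122, 6049), Pow(Add(12584, 8363), -1))), Rational(1, 2)) = Pow(Add(284, Mul(-1073, Pow(20947, -1))), Rational(1, 2)) = Pow(Add(284, Mul(-1073, Rational(1, 20947))), Rational(1, 2)) = Pow(Add(284, Rational(-1073, 20947)), Rational(1, 2)) = Pow(Rational(5947875, 20947), Rational(1, 2)) = Mul(Rational(15, 20947), Pow(553733945, Rational(1, 2))) ≈ 16.851)
Add(S, Mul(-1, Mul(-12099, K))) = Add(Mul(Rational(15, 20947), Pow(553733945, Rational(1, 2))), Mul(-1, Mul(-12099, 27))) = Add(Mul(Rational(15, 20947), Pow(553733945, Rational(1, 2))), Mul(-1, -326673)) = Add(Mul(Rational(15, 20947), Pow(553733945, Rational(1, 2))), 326673) = Add(326673, Mul(Rational(15, 20947), Pow(553733945, Rational(1, 2))))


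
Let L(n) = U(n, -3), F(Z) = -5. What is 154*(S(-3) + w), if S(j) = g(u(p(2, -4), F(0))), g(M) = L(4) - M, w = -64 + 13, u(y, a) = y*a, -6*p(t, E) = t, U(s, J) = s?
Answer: -22484/3 ≈ -7494.7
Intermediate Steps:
p(t, E) = -t/6
u(y, a) = a*y
L(n) = n
w = -51
g(M) = 4 - M
S(j) = 7/3 (S(j) = 4 - (-5)*(-⅙*2) = 4 - (-5)*(-1)/3 = 4 - 1*5/3 = 4 - 5/3 = 7/3)
154*(S(-3) + w) = 154*(7/3 - 51) = 154*(-146/3) = -22484/3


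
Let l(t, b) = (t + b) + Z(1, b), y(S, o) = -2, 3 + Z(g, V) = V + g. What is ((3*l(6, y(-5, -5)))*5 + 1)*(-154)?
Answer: -154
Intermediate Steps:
Z(g, V) = -3 + V + g (Z(g, V) = -3 + (V + g) = -3 + V + g)
l(t, b) = -2 + t + 2*b (l(t, b) = (t + b) + (-3 + b + 1) = (b + t) + (-2 + b) = -2 + t + 2*b)
((3*l(6, y(-5, -5)))*5 + 1)*(-154) = ((3*(-2 + 6 + 2*(-2)))*5 + 1)*(-154) = ((3*(-2 + 6 - 4))*5 + 1)*(-154) = ((3*0)*5 + 1)*(-154) = (0*5 + 1)*(-154) = (0 + 1)*(-154) = 1*(-154) = -154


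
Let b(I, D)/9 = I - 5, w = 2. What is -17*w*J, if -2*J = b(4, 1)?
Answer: -153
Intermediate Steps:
b(I, D) = -45 + 9*I (b(I, D) = 9*(I - 5) = 9*(-5 + I) = -45 + 9*I)
J = 9/2 (J = -(-45 + 9*4)/2 = -(-45 + 36)/2 = -1/2*(-9) = 9/2 ≈ 4.5000)
-17*w*J = -34*9/2 = -17*9 = -153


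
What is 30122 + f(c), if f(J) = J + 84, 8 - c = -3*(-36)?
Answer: 30106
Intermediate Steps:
c = -100 (c = 8 - (-3)*(-36) = 8 - 1*108 = 8 - 108 = -100)
f(J) = 84 + J
30122 + f(c) = 30122 + (84 - 100) = 30122 - 16 = 30106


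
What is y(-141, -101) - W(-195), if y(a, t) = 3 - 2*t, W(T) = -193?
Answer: 398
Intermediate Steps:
y(-141, -101) - W(-195) = (3 - 2*(-101)) - 1*(-193) = (3 + 202) + 193 = 205 + 193 = 398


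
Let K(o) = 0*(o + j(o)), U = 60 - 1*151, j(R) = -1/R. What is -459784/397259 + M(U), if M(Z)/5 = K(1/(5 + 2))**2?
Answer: -459784/397259 ≈ -1.1574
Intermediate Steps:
U = -91 (U = 60 - 151 = -91)
K(o) = 0 (K(o) = 0*(o - 1/o) = 0)
M(Z) = 0 (M(Z) = 5*0**2 = 5*0 = 0)
-459784/397259 + M(U) = -459784/397259 + 0 = -459784/397259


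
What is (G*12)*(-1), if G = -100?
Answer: 1200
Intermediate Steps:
(G*12)*(-1) = -100*12*(-1) = -1200*(-1) = 1200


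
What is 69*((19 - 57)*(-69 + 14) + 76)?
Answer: 149454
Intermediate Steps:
69*((19 - 57)*(-69 + 14) + 76) = 69*(-38*(-55) + 76) = 69*(2090 + 76) = 69*2166 = 149454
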